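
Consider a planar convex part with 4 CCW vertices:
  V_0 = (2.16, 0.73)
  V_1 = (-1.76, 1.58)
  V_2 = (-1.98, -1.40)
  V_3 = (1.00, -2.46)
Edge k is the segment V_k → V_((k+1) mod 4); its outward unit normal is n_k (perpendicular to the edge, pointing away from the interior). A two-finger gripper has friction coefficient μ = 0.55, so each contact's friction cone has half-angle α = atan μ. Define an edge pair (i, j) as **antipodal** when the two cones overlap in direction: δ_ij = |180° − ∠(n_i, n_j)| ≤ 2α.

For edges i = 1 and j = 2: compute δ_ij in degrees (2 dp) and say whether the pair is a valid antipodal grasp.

α = atan 0.55 = 28.81°;  2α = 57.62°
edge 1: e_1 = (-0.22, -2.98);  n_1 = (-0.9973, +0.0736)
edge 2: e_2 = (+2.98, -1.06);  n_2 = (-0.3351, -0.9422)
∠(n_1, n_2) = 74.64°
δ = |180° − 74.64°| = 105.36°
105.36° > 2α = 57.62°  →  invalid

δ = 105.36°, invalid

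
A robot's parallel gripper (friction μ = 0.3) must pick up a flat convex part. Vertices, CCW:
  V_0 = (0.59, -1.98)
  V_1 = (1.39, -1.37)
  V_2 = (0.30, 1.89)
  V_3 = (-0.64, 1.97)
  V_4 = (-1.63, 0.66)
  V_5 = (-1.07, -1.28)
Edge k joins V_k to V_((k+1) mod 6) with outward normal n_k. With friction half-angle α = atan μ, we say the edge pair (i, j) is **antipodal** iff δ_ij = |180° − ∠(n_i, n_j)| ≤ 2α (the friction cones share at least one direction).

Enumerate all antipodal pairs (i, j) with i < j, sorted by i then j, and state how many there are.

α = atan 0.3 = 16.70°;  2α = 33.40°
n_0 = (+0.6063, -0.7952)
n_1 = (+0.9484, +0.3171)
n_2 = (+0.0848, +0.9964)
n_3 = (-0.7978, +0.6029)
n_4 = (-0.9608, -0.2773)
n_5 = (-0.3886, -0.9214)
  (0,1): δ = 108.84°  ·
  (0,2): δ = 42.19°  ·
  (0,3): δ = 15.60°  ✓
  (0,4): δ = 68.78°  ·
  (0,5): δ = 119.81°  ·
  (1,2): δ = 113.35°  ·
  (1,3): δ = 55.57°  ·
  (1,4): δ = 2.39°  ✓
  (1,5): δ = 48.65°  ·
  (2,3): δ = 122.21°  ·
  (2,4): δ = 69.03°  ·
  (2,5): δ = 18.00°  ✓
  (3,4): δ = 126.82°  ·
  (3,5): δ = 75.79°  ·
  (4,5): δ = 128.97°  ·
antipodal pairs: 3

count = 3; pairs: (0,3), (1,4), (2,5)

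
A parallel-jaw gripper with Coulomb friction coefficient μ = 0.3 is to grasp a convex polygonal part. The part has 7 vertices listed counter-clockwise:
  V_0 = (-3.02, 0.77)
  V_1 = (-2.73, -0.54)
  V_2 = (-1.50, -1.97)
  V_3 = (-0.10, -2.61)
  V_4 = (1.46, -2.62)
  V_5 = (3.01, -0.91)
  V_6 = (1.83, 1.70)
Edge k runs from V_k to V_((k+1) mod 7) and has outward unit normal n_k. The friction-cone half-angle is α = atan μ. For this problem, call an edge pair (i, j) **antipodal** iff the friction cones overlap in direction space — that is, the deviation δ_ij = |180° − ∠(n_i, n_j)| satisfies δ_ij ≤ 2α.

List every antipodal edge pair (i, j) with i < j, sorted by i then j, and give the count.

α = atan 0.3 = 16.70°;  2α = 33.40°
n_0 = (-0.9764, -0.2161)
n_1 = (-0.7581, -0.6521)
n_2 = (-0.4158, -0.9095)
n_3 = (-0.0064, -1.0000)
n_4 = (+0.7409, -0.6716)
n_5 = (+0.9112, +0.4120)
n_6 = (-0.1883, +0.9821)
  (0,1): δ = 151.78°  ·
  (0,2): δ = 127.05°  ·
  (0,3): δ = 102.85°  ·
  (0,4): δ = 54.67°  ·
  (0,5): δ = 11.85°  ✓
  (0,6): δ = 88.37°  ·
  (1,2): δ = 155.27°  ·
  (1,3): δ = 131.07°  ·
  (1,4): δ = 82.89°  ·
  (1,5): δ = 16.37°  ✓
  (1,6): δ = 60.15°  ·
  (2,3): δ = 155.80°  ·
  (2,4): δ = 107.62°  ·
  (2,5): δ = 41.10°  ·
  (2,6): δ = 35.42°  ·
  (3,4): δ = 131.82°  ·
  (3,5): δ = 65.30°  ·
  (3,6): δ = 11.22°  ✓
  (4,5): δ = 113.48°  ·
  (4,6): δ = 36.95°  ·
  (5,6): δ = 103.47°  ·
antipodal pairs: 3

count = 3; pairs: (0,5), (1,5), (3,6)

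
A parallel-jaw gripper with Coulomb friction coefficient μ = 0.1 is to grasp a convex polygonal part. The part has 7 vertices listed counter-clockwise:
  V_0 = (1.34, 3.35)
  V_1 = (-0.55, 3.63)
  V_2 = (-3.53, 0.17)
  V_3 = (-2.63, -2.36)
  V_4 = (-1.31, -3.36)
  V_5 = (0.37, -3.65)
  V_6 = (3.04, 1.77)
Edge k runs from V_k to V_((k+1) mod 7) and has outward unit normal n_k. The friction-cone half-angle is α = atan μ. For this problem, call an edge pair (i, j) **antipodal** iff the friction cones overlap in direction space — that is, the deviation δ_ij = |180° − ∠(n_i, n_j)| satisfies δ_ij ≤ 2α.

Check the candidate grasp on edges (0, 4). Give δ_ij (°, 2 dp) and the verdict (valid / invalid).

δ = 1.37°, valid

α = atan 0.1 = 5.71°;  2α = 11.42°
edge 0: e_0 = (-1.89, +0.28);  n_0 = (+0.1465, +0.9892)
edge 4: e_4 = (+1.68, -0.29);  n_4 = (-0.1701, -0.9854)
∠(n_0, n_4) = 178.63°
δ = |180° − 178.63°| = 1.37°
1.37° ≤ 2α = 11.42°  →  valid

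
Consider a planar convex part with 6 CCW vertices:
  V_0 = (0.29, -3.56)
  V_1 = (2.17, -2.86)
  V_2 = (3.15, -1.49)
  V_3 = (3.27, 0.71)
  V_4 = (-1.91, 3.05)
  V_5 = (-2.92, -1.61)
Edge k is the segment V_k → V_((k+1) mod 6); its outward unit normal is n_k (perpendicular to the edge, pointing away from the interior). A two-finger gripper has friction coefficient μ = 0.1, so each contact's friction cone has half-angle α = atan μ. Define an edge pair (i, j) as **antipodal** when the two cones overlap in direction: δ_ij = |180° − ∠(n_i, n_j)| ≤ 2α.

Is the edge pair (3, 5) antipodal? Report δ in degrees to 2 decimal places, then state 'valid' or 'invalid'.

α = atan 0.1 = 5.71°;  2α = 11.42°
edge 3: e_3 = (-5.18, +2.34);  n_3 = (+0.4117, +0.9113)
edge 5: e_5 = (+3.21, -1.95);  n_5 = (-0.5192, -0.8547)
∠(n_3, n_5) = 173.03°
δ = |180° − 173.03°| = 6.97°
6.97° ≤ 2α = 11.42°  →  valid

δ = 6.97°, valid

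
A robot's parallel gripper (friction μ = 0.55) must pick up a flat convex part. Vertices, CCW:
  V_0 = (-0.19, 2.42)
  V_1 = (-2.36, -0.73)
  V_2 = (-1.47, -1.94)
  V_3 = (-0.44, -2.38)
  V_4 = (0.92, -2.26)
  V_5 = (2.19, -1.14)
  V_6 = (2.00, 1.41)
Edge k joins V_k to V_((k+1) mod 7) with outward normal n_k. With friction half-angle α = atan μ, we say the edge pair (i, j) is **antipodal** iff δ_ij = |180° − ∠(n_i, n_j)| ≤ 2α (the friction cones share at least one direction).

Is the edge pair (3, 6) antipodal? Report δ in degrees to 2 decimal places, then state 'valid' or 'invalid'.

α = atan 0.55 = 28.81°;  2α = 57.62°
edge 3: e_3 = (+1.36, +0.12);  n_3 = (+0.0879, -0.9961)
edge 6: e_6 = (-2.19, +1.01);  n_6 = (+0.4188, +0.9081)
∠(n_3, n_6) = 150.20°
δ = |180° − 150.20°| = 29.80°
29.80° ≤ 2α = 57.62°  →  valid

δ = 29.80°, valid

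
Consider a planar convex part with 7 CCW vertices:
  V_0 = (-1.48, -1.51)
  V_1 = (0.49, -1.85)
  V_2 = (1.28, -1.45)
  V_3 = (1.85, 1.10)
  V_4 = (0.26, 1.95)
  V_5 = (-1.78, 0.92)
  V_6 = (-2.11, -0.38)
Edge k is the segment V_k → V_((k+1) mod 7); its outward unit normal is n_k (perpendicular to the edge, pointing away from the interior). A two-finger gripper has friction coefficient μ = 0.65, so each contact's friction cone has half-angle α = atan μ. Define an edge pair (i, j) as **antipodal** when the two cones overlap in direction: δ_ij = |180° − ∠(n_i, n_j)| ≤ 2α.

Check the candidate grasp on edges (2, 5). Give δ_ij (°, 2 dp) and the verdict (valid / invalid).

α = atan 0.65 = 33.02°;  2α = 66.05°
edge 2: e_2 = (+0.57, +2.55);  n_2 = (+0.9759, -0.2181)
edge 5: e_5 = (-0.33, -1.30);  n_5 = (-0.9693, +0.2460)
∠(n_2, n_5) = 178.36°
δ = |180° − 178.36°| = 1.64°
1.64° ≤ 2α = 66.05°  →  valid

δ = 1.64°, valid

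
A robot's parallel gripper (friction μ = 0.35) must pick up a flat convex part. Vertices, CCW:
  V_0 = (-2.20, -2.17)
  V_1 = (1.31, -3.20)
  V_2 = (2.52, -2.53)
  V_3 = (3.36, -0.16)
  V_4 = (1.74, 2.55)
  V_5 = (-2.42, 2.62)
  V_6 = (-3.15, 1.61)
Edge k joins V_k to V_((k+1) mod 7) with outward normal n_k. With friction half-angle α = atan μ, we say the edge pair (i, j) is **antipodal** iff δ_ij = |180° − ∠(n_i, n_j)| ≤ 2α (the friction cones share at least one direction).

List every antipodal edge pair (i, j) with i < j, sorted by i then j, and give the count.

α = atan 0.35 = 19.29°;  2α = 38.58°
n_0 = (-0.2816, -0.9595)
n_1 = (+0.4844, -0.8748)
n_2 = (+0.9425, -0.3341)
n_3 = (+0.8583, +0.5131)
n_4 = (+0.0168, +0.9999)
n_5 = (-0.8105, +0.5858)
n_6 = (-0.9698, -0.2437)
  (0,1): δ = 134.67°  ·
  (0,2): δ = 93.16°  ·
  (0,3): δ = 42.78°  ·
  (0,4): δ = 15.39°  ✓
  (0,5): δ = 70.50°  ·
  (0,6): δ = 120.46°  ·
  (1,2): δ = 138.49°  ·
  (1,3): δ = 88.10°  ·
  (1,4): δ = 29.94°  ✓
  (1,5): δ = 25.17°  ✓
  (1,6): δ = 75.13°  ·
  (2,3): δ = 129.61°  ·
  (2,4): δ = 71.45°  ·
  (2,5): δ = 16.34°  ✓
  (2,6): δ = 33.62°  ✓
  (3,4): δ = 121.83°  ·
  (3,5): δ = 66.73°  ·
  (3,6): δ = 16.76°  ✓
  (4,5): δ = 124.89°  ·
  (4,6): δ = 74.93°  ·
  (5,6): δ = 130.03°  ·
antipodal pairs: 6

count = 6; pairs: (0,4), (1,4), (1,5), (2,5), (2,6), (3,6)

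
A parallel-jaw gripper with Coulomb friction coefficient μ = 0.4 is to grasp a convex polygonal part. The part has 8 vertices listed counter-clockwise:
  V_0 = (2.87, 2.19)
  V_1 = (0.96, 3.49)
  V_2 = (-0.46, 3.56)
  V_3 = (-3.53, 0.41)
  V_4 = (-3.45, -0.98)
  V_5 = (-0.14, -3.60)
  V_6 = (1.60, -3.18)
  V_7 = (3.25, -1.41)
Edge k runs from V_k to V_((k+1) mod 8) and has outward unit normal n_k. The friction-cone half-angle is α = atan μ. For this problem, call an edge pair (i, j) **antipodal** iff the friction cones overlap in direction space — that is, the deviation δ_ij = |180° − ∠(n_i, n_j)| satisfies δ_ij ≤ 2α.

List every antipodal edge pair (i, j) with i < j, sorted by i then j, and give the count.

α = atan 0.4 = 21.80°;  2α = 43.60°
n_0 = (+0.5627, +0.8267)
n_1 = (+0.0492, +0.9988)
n_2 = (-0.7161, +0.6980)
n_3 = (-0.9983, -0.0575)
n_4 = (-0.6206, -0.7841)
n_5 = (+0.2346, -0.9721)
n_6 = (+0.7315, -0.6819)
n_7 = (+0.9945, +0.1050)
  (0,1): δ = 148.58°  ·
  (0,2): δ = 100.02°  ·
  (0,3): δ = 52.47°  ·
  (0,4): δ = 4.12°  ✓
  (0,5): δ = 47.81°  ·
  (0,6): δ = 81.25°  ·
  (0,7): δ = 130.27°  ·
  (1,2): δ = 131.44°  ·
  (1,3): δ = 83.88°  ·
  (1,4): δ = 35.54°  ✓
  (1,5): δ = 16.39°  ✓
  (1,6): δ = 49.83°  ·
  (1,7): δ = 98.85°  ·
  (2,3): δ = 132.44°  ·
  (2,4): δ = 84.10°  ·
  (2,5): δ = 32.17°  ✓
  (2,6): δ = 1.27°  ✓
  (2,7): δ = 50.29°  ·
  (3,4): δ = 131.66°  ·
  (3,5): δ = 79.72°  ·
  (3,6): δ = 46.28°  ·
  (3,7): δ = 2.73°  ✓
  (4,5): δ = 128.07°  ·
  (4,6): δ = 94.63°  ·
  (4,7): δ = 45.61°  ·
  (5,6): δ = 146.56°  ·
  (5,7): δ = 97.54°  ·
  (6,7): δ = 130.98°  ·
antipodal pairs: 6

count = 6; pairs: (0,4), (1,4), (1,5), (2,5), (2,6), (3,7)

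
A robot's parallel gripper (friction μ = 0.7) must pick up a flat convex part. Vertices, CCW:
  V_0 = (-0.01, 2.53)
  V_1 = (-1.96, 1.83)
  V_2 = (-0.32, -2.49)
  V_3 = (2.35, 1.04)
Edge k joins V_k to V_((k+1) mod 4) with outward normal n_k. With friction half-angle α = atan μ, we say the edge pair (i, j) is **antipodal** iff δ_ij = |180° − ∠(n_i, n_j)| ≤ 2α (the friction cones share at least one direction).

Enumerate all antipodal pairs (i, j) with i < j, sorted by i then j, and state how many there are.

α = atan 0.7 = 34.99°;  2α = 69.98°
n_0 = (-0.3379, +0.9412)
n_1 = (-0.9349, -0.3549)
n_2 = (+0.7976, -0.6032)
n_3 = (+0.5339, +0.8456)
  (0,1): δ = 88.96°  ·
  (0,2): δ = 33.15°  ✓
  (0,3): δ = 127.99°  ·
  (1,2): δ = 57.89°  ✓
  (1,3): δ = 36.95°  ✓
  (2,3): δ = 85.16°  ·
antipodal pairs: 3

count = 3; pairs: (0,2), (1,2), (1,3)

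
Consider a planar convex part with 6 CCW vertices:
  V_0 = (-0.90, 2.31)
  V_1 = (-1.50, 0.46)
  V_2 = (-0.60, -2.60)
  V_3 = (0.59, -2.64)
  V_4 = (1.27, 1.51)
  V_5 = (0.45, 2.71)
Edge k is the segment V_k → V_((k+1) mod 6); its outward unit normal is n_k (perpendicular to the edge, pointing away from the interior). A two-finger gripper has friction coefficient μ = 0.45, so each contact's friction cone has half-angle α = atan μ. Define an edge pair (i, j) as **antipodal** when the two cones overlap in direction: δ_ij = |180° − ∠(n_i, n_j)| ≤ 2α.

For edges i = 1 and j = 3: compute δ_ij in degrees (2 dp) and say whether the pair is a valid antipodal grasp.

δ = 25.70°, valid

α = atan 0.45 = 24.23°;  2α = 48.46°
edge 1: e_1 = (+0.90, -3.06);  n_1 = (-0.9594, -0.2822)
edge 3: e_3 = (+0.68, +4.15);  n_3 = (+0.9868, -0.1617)
∠(n_1, n_3) = 154.30°
δ = |180° − 154.30°| = 25.70°
25.70° ≤ 2α = 48.46°  →  valid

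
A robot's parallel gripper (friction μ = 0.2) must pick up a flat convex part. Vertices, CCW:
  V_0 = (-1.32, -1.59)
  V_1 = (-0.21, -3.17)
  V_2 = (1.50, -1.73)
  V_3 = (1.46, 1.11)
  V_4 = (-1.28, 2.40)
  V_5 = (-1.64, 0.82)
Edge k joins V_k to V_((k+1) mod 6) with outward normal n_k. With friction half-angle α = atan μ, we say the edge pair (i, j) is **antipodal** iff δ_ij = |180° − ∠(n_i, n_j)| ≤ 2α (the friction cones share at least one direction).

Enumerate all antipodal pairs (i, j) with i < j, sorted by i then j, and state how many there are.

α = atan 0.2 = 11.31°;  2α = 22.62°
n_0 = (-0.8183, -0.5749)
n_1 = (+0.6441, -0.7649)
n_2 = (+0.9999, +0.0141)
n_3 = (+0.4260, +0.9047)
n_4 = (-0.9750, +0.2222)
n_5 = (-0.9913, -0.1316)
  (0,1): δ = 84.99°  ·
  (0,2): δ = 34.28°  ·
  (0,3): δ = 29.70°  ·
  (0,4): δ = 132.08°  ·
  (0,5): δ = 152.47°  ·
  (1,2): δ = 129.29°  ·
  (1,3): δ = 65.31°  ·
  (1,4): δ = 37.06°  ·
  (1,5): δ = 57.46°  ·
  (2,3): δ = 116.02°  ·
  (2,4): δ = 13.64°  ✓
  (2,5): δ = 6.76°  ✓
  (3,4): δ = 77.62°  ·
  (3,5): δ = 57.23°  ·
  (4,5): δ = 159.60°  ·
antipodal pairs: 2

count = 2; pairs: (2,4), (2,5)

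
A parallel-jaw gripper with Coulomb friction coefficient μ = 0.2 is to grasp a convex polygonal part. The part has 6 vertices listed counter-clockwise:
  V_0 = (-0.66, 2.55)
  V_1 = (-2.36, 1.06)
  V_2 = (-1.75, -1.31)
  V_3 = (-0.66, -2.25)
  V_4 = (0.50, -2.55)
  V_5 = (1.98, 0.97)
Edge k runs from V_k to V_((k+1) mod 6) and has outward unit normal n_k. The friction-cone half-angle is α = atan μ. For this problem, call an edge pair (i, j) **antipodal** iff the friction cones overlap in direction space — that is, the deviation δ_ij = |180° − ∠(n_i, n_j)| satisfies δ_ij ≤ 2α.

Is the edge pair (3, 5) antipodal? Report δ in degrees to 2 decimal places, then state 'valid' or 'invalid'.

δ = 16.40°, valid

α = atan 0.2 = 11.31°;  2α = 22.62°
edge 3: e_3 = (+1.16, -0.30);  n_3 = (-0.2504, -0.9681)
edge 5: e_5 = (-2.64, +1.58);  n_5 = (+0.5135, +0.8581)
∠(n_3, n_5) = 163.60°
δ = |180° − 163.60°| = 16.40°
16.40° ≤ 2α = 22.62°  →  valid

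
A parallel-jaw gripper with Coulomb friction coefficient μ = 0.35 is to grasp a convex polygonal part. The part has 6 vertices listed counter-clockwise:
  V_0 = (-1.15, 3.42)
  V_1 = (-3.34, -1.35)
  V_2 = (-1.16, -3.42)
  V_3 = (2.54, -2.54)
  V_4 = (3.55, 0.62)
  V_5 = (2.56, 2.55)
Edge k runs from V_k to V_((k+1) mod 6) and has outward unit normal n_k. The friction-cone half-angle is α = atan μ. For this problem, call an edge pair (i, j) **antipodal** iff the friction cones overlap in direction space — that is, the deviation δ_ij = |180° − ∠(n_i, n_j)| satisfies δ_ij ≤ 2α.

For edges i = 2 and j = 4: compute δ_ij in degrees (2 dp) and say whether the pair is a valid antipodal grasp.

δ = 76.22°, invalid

α = atan 0.35 = 19.29°;  2α = 38.58°
edge 2: e_2 = (+3.70, +0.88);  n_2 = (+0.2314, -0.9729)
edge 4: e_4 = (-0.99, +1.93);  n_4 = (+0.8898, +0.4564)
∠(n_2, n_4) = 103.78°
δ = |180° − 103.78°| = 76.22°
76.22° > 2α = 38.58°  →  invalid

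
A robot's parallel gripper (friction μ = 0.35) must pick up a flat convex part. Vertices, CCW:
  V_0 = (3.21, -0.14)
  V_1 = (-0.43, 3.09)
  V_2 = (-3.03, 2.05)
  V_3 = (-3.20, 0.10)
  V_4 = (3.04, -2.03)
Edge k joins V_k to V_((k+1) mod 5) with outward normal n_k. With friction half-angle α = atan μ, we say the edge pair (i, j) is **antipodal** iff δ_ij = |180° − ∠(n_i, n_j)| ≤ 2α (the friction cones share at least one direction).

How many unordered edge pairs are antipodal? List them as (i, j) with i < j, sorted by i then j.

α = atan 0.35 = 19.29°;  2α = 38.58°
n_0 = (+0.6637, +0.7480)
n_1 = (-0.3714, +0.9285)
n_2 = (-0.9962, +0.0869)
n_3 = (-0.3230, -0.9464)
n_4 = (+0.9960, -0.0896)
  (0,1): δ = 116.61°  ·
  (0,2): δ = 53.40°  ·
  (0,3): δ = 22.74°  ✓
  (0,4): δ = 126.44°  ·
  (1,2): δ = 116.78°  ·
  (1,3): δ = 40.65°  ·
  (1,4): δ = 63.06°  ·
  (2,3): δ = 103.86°  ·
  (2,4): δ = 0.16°  ✓
  (3,4): δ = 76.29°  ·
antipodal pairs: 2

count = 2; pairs: (0,3), (2,4)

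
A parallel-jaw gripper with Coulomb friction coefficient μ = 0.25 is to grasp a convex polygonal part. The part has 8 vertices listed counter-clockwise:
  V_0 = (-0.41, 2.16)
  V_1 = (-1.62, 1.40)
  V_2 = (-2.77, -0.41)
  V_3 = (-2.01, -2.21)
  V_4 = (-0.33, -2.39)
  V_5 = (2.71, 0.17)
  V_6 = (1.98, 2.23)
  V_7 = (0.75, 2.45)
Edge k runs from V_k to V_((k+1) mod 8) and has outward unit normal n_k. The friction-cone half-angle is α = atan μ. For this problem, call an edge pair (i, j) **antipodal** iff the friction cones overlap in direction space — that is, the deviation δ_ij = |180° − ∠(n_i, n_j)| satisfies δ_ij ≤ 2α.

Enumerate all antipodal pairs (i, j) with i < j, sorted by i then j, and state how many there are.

count = 6; pairs: (0,4), (1,4), (2,5), (3,6), (3,7), (4,7)

α = atan 0.25 = 14.04°;  2α = 28.07°
n_0 = (-0.5319, +0.8468)
n_1 = (-0.8440, +0.5363)
n_2 = (-0.9212, -0.3890)
n_3 = (-0.1065, -0.9943)
n_4 = (+0.6441, -0.7649)
n_5 = (+0.9426, +0.3340)
n_6 = (+0.1761, +0.9844)
n_7 = (-0.2425, +0.9701)
  (0,1): δ = 154.56°  ·
  (0,2): δ = 99.24°  ·
  (0,3): δ = 38.25°  ·
  (0,4): δ = 7.97°  ✓
  (0,5): δ = 77.38°  ·
  (0,6): δ = 137.73°  ·
  (0,7): δ = 161.90°  ·
  (1,2): δ = 124.68°  ·
  (1,3): δ = 63.69°  ·
  (1,4): δ = 17.47°  ✓
  (1,5): δ = 51.94°  ·
  (1,6): δ = 112.29°  ·
  (1,7): δ = 136.47°  ·
  (2,3): δ = 119.01°  ·
  (2,4): δ = 72.79°  ·
  (2,5): δ = 3.38°  ✓
  (2,6): δ = 56.97°  ·
  (2,7): δ = 81.15°  ·
  (3,4): δ = 133.78°  ·
  (3,5): δ = 64.37°  ·
  (3,6): δ = 4.03°  ✓
  (3,7): δ = 20.15°  ✓
  (4,5): δ = 110.59°  ·
  (4,6): δ = 50.24°  ·
  (4,7): δ = 26.06°  ✓
  (5,6): δ = 119.65°  ·
  (5,7): δ = 95.48°  ·
  (6,7): δ = 155.82°  ·
antipodal pairs: 6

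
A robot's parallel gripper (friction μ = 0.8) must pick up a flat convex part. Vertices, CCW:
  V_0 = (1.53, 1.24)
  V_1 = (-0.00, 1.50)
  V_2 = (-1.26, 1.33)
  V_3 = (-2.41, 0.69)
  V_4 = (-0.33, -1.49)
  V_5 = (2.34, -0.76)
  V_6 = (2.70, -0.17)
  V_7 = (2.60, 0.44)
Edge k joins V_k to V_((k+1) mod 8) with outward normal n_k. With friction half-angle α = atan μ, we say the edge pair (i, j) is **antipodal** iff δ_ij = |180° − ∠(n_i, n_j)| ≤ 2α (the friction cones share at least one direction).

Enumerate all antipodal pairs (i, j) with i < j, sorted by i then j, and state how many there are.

count = 14; pairs: (0,3), (0,4), (0,5), (1,3), (1,4), (1,5), (2,3), (2,4), (2,5), (2,6), (3,5), (3,6), (3,7), (4,7)

α = atan 0.8 = 38.66°;  2α = 77.32°
n_0 = (+0.1675, +0.9859)
n_1 = (-0.1337, +0.9910)
n_2 = (-0.4863, +0.8738)
n_3 = (-0.7235, -0.6903)
n_4 = (+0.2637, -0.9646)
n_5 = (+0.8536, -0.5209)
n_6 = (+0.9868, +0.1618)
n_7 = (+0.5988, +0.8009)
  (0,1): δ = 162.67°  ·
  (0,2): δ = 141.26°  ·
  (0,3): δ = 36.70°  ✓
  (0,4): δ = 24.94°  ✓
  (0,5): δ = 68.25°  ✓
  (0,6): δ = 108.95°  ·
  (0,7): δ = 152.86°  ·
  (1,2): δ = 158.59°  ·
  (1,3): δ = 54.03°  ✓
  (1,4): δ = 7.61°  ✓
  (1,5): δ = 50.93°  ✓
  (1,6): δ = 91.63°  ·
  (1,7): δ = 135.53°  ·
  (2,3): δ = 75.44°  ✓
  (2,4): δ = 13.81°  ✓
  (2,5): δ = 29.51°  ✓
  (2,6): δ = 70.21°  ✓
  (2,7): δ = 114.12°  ·
  (3,4): δ = 118.36°  ·
  (3,5): δ = 75.05°  ✓
  (3,6): δ = 34.35°  ✓
  (3,7): δ = 9.56°  ✓
  (4,5): δ = 136.68°  ·
  (4,6): δ = 95.98°  ·
  (4,7): δ = 52.08°  ✓
  (5,6): δ = 139.30°  ·
  (5,7): δ = 95.39°  ·
  (6,7): δ = 136.09°  ·
antipodal pairs: 14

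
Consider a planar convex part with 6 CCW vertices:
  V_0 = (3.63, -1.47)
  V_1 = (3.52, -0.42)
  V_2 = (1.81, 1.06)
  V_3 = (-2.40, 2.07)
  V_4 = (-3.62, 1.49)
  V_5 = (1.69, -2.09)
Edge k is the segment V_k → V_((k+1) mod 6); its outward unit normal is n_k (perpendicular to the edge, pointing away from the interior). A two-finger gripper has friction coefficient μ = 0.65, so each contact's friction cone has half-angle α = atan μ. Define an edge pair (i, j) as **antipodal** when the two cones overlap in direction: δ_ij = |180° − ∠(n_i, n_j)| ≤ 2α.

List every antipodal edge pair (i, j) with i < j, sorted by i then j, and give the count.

count = 7; pairs: (0,4), (1,4), (1,5), (2,4), (2,5), (3,4), (3,5)

α = atan 0.65 = 33.02°;  2α = 66.05°
n_0 = (+0.9946, +0.1042)
n_1 = (+0.6544, +0.7561)
n_2 = (+0.2333, +0.9724)
n_3 = (-0.4294, +0.9031)
n_4 = (-0.5590, -0.8292)
n_5 = (+0.3044, -0.9525)
  (0,1): δ = 136.86°  ·
  (0,2): δ = 109.47°  ·
  (0,3): δ = 70.55°  ·
  (0,4): δ = 50.03°  ✓
  (0,5): δ = 101.74°  ·
  (1,2): δ = 152.61°  ·
  (1,3): δ = 113.70°  ·
  (1,4): δ = 6.89°  ✓
  (1,5): δ = 58.60°  ✓
  (2,3): δ = 141.08°  ·
  (2,4): δ = 20.50°  ✓
  (2,5): δ = 31.21°  ✓
  (3,4): δ = 59.41°  ✓
  (3,5): δ = 7.70°  ✓
  (4,5): δ = 128.29°  ·
antipodal pairs: 7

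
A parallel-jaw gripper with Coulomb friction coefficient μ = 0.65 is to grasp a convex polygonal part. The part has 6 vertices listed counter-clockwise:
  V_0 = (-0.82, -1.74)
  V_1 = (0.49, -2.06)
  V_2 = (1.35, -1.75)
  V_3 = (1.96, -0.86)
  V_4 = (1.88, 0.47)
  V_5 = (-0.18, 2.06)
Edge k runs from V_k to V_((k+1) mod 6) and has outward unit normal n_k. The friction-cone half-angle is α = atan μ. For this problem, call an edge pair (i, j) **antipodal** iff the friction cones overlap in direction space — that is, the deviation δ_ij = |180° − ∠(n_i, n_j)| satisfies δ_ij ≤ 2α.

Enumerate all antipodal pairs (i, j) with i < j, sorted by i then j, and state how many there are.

α = atan 0.65 = 33.02°;  2α = 66.05°
n_0 = (-0.2373, -0.9714)
n_1 = (+0.3391, -0.9407)
n_2 = (+0.8249, -0.5653)
n_3 = (+0.9982, +0.0600)
n_4 = (+0.6110, +0.7916)
n_5 = (-0.9861, +0.1661)
  (0,1): δ = 146.45°  ·
  (0,2): δ = 110.70°  ·
  (0,3): δ = 72.83°  ·
  (0,4): δ = 23.94°  ✓
  (0,5): δ = 94.17°  ·
  (1,2): δ = 144.25°  ·
  (1,3): δ = 106.38°  ·
  (1,4): δ = 57.49°  ✓
  (1,5): δ = 60.62°  ✓
  (2,3): δ = 142.13°  ·
  (2,4): δ = 93.24°  ·
  (2,5): δ = 24.87°  ✓
  (3,4): δ = 131.10°  ·
  (3,5): δ = 13.00°  ✓
  (4,5): δ = 61.90°  ✓
antipodal pairs: 6

count = 6; pairs: (0,4), (1,4), (1,5), (2,5), (3,5), (4,5)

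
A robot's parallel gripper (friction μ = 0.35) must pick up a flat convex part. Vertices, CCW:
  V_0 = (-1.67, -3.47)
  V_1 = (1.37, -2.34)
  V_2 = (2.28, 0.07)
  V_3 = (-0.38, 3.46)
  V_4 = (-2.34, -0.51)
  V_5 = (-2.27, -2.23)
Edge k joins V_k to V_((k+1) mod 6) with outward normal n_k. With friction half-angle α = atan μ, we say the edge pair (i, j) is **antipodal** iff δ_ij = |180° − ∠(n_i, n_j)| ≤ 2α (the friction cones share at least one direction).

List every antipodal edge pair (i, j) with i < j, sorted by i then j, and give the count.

count = 4; pairs: (1,3), (1,4), (2,4), (2,5)

α = atan 0.35 = 19.29°;  2α = 38.58°
n_0 = (+0.3484, -0.9373)
n_1 = (+0.9355, -0.3532)
n_2 = (+0.7867, +0.6173)
n_3 = (-0.8967, +0.4427)
n_4 = (-0.9992, -0.0407)
n_5 = (-0.9002, -0.4356)
  (0,1): δ = 131.08°  ·
  (0,2): δ = 72.27°  ·
  (0,3): δ = 43.33°  ·
  (0,4): δ = 71.94°  ·
  (0,5): δ = 95.43°  ·
  (1,2): δ = 121.19°  ·
  (1,3): δ = 5.59°  ✓
  (1,4): δ = 23.02°  ✓
  (1,5): δ = 46.51°  ·
  (2,3): δ = 64.40°  ·
  (2,4): δ = 35.79°  ✓
  (2,5): δ = 12.30°  ✓
  (3,4): δ = 151.39°  ·
  (3,5): δ = 127.90°  ·
  (4,5): δ = 156.51°  ·
antipodal pairs: 4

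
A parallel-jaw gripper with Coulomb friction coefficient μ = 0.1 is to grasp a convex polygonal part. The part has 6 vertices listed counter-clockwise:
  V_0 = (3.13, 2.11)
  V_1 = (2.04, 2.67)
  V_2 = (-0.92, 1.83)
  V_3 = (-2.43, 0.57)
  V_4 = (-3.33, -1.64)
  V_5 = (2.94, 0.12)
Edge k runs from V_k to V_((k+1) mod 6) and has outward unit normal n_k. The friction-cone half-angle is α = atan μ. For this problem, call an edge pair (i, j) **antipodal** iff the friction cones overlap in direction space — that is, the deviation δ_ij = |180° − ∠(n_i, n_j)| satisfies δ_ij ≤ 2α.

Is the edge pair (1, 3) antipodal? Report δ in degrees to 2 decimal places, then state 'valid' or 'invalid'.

α = atan 0.1 = 5.71°;  2α = 11.42°
edge 1: e_1 = (-2.96, -0.84);  n_1 = (-0.2730, +0.9620)
edge 3: e_3 = (-0.90, -2.21);  n_3 = (-0.9261, +0.3772)
∠(n_1, n_3) = 52.00°
δ = |180° − 52.00°| = 128.00°
128.00° > 2α = 11.42°  →  invalid

δ = 128.00°, invalid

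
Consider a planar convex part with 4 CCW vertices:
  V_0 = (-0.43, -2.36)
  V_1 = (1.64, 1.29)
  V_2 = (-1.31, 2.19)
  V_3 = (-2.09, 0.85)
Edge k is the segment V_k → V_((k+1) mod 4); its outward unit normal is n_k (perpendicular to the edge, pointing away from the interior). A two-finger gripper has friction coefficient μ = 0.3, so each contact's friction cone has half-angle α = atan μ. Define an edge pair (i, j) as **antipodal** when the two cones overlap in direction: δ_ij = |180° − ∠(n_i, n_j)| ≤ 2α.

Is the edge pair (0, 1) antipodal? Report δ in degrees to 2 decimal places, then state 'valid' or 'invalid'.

α = atan 0.3 = 16.70°;  2α = 33.40°
edge 0: e_0 = (+2.07, +3.65);  n_0 = (+0.8699, -0.4933)
edge 1: e_1 = (-2.95, +0.90);  n_1 = (+0.2918, +0.9565)
∠(n_0, n_1) = 102.59°
δ = |180° − 102.59°| = 77.41°
77.41° > 2α = 33.40°  →  invalid

δ = 77.41°, invalid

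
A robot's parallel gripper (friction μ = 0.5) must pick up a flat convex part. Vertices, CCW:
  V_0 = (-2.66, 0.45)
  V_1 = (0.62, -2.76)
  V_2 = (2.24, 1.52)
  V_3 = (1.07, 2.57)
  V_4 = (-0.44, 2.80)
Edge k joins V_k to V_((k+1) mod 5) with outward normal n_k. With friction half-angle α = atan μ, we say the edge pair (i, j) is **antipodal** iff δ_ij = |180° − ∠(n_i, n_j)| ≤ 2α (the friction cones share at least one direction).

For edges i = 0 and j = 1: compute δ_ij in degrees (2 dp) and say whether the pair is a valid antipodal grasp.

δ = 66.35°, invalid

α = atan 0.5 = 26.57°;  2α = 53.13°
edge 0: e_0 = (+3.28, -3.21);  n_0 = (-0.6994, -0.7147)
edge 1: e_1 = (+1.62, +4.28);  n_1 = (+0.9352, -0.3540)
∠(n_0, n_1) = 113.65°
δ = |180° − 113.65°| = 66.35°
66.35° > 2α = 53.13°  →  invalid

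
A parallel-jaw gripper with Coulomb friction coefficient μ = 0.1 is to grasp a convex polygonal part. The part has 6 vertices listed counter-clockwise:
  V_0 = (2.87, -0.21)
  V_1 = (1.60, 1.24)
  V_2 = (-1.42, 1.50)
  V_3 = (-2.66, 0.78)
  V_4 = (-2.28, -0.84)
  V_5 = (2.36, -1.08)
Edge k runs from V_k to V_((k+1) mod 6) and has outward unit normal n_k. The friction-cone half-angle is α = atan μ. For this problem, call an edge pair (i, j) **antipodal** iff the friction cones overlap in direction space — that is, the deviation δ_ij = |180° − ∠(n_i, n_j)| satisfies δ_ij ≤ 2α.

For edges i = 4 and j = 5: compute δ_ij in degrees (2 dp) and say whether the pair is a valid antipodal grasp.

α = atan 0.1 = 5.71°;  2α = 11.42°
edge 4: e_4 = (+4.64, -0.24);  n_4 = (-0.0517, -0.9987)
edge 5: e_5 = (+0.51, +0.87);  n_5 = (+0.8627, -0.5057)
∠(n_4, n_5) = 62.58°
δ = |180° − 62.58°| = 117.42°
117.42° > 2α = 11.42°  →  invalid

δ = 117.42°, invalid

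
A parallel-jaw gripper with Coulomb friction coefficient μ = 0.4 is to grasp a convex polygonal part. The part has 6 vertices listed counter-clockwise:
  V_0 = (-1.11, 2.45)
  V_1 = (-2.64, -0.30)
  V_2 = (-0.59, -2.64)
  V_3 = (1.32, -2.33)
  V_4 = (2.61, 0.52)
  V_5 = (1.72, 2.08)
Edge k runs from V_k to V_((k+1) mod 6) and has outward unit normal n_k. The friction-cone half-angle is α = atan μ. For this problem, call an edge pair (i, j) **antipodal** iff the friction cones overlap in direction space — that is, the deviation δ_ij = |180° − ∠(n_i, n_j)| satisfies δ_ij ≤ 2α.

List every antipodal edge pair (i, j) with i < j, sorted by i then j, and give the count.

α = atan 0.4 = 21.80°;  2α = 43.60°
n_0 = (-0.8739, +0.4862)
n_1 = (-0.7522, -0.6590)
n_2 = (+0.1602, -0.9871)
n_3 = (+0.9110, -0.4124)
n_4 = (+0.8686, +0.4955)
n_5 = (+0.1296, +0.9916)
  (0,1): δ = 109.69°  ·
  (0,2): δ = 51.69°  ·
  (0,3): δ = 4.74°  ✓
  (0,4): δ = 58.80°  ·
  (0,5): δ = 111.64°  ·
  (1,2): δ = 122.00°  ·
  (1,3): δ = 65.57°  ·
  (1,4): δ = 11.52°  ✓
  (1,5): δ = 41.33°  ✓
  (2,3): δ = 123.57°  ·
  (2,4): δ = 69.51°  ·
  (2,5): δ = 16.67°  ✓
  (3,4): δ = 125.94°  ·
  (3,5): δ = 73.10°  ·
  (4,5): δ = 127.15°  ·
antipodal pairs: 4

count = 4; pairs: (0,3), (1,4), (1,5), (2,5)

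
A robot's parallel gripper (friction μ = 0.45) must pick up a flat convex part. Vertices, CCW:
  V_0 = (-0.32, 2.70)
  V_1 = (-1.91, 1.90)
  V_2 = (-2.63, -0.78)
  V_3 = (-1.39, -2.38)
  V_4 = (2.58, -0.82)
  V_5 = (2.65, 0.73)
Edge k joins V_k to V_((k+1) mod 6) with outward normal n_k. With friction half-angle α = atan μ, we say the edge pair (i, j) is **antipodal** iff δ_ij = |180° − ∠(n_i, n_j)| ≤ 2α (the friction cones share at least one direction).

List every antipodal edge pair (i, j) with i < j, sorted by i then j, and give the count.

α = atan 0.45 = 24.23°;  2α = 48.46°
n_0 = (-0.4495, +0.8933)
n_1 = (-0.9658, +0.2595)
n_2 = (-0.7904, -0.6126)
n_3 = (+0.3657, -0.9307)
n_4 = (+0.9990, -0.0451)
n_5 = (+0.5528, +0.8333)
  (0,1): δ = 131.75°  ·
  (0,2): δ = 78.93°  ·
  (0,3): δ = 5.26°  ✓
  (0,4): δ = 60.71°  ·
  (0,5): δ = 119.73°  ·
  (1,2): δ = 127.19°  ·
  (1,3): δ = 53.51°  ·
  (1,4): δ = 12.45°  ✓
  (1,5): δ = 71.48°  ·
  (2,3): δ = 106.32°  ·
  (2,4): δ = 40.36°  ✓
  (2,5): δ = 18.67°  ✓
  (3,4): δ = 114.04°  ·
  (3,5): δ = 55.01°  ·
  (4,5): δ = 120.97°  ·
antipodal pairs: 4

count = 4; pairs: (0,3), (1,4), (2,4), (2,5)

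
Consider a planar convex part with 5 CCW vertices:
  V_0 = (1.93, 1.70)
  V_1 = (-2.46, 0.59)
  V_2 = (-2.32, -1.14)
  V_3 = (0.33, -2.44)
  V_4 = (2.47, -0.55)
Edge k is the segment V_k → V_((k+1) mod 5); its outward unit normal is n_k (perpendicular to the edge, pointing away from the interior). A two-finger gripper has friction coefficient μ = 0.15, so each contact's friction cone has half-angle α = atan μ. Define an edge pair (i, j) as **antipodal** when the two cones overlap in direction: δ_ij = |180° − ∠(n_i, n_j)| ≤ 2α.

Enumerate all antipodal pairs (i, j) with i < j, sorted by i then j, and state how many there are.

α = atan 0.15 = 8.53°;  2α = 17.06°
n_0 = (-0.2451, +0.9695)
n_1 = (-0.9967, -0.0807)
n_2 = (-0.4404, -0.8978)
n_3 = (+0.6620, -0.7495)
n_4 = (+0.9724, +0.2334)
  (0,1): δ = 99.56°  ·
  (0,2): δ = 40.32°  ·
  (0,3): δ = 27.26°  ·
  (0,4): δ = 89.31°  ·
  (1,2): δ = 120.76°  ·
  (1,3): δ = 53.18°  ·
  (1,4): δ = 8.87°  ✓
  (2,3): δ = 112.42°  ·
  (2,4): δ = 50.37°  ·
  (3,4): δ = 117.95°  ·
antipodal pairs: 1

count = 1; pairs: (1,4)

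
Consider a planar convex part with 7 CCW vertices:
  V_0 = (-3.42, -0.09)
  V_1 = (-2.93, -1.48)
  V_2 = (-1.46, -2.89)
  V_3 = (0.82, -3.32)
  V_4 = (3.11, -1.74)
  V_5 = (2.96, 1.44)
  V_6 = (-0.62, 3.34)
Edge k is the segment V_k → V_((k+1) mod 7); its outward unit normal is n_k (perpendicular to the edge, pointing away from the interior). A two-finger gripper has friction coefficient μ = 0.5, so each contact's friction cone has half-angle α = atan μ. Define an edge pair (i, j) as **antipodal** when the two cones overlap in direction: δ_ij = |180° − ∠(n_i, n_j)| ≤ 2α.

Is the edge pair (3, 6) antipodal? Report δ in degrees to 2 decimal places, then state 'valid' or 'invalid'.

α = atan 0.5 = 26.57°;  2α = 53.13°
edge 3: e_3 = (+2.29, +1.58);  n_3 = (+0.5679, -0.8231)
edge 6: e_6 = (-2.80, -3.43);  n_6 = (-0.7747, +0.6324)
∠(n_3, n_6) = 163.83°
δ = |180° − 163.83°| = 16.17°
16.17° ≤ 2α = 53.13°  →  valid

δ = 16.17°, valid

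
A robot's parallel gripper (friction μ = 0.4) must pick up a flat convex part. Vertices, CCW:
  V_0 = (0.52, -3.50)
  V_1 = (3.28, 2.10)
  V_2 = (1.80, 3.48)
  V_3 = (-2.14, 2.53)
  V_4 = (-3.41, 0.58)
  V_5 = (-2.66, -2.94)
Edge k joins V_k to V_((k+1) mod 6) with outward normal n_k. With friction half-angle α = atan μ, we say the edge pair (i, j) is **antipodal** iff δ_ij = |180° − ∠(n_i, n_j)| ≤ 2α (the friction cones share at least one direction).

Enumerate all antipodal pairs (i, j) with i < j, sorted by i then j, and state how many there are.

count = 5; pairs: (0,3), (0,4), (1,4), (1,5), (2,5)

α = atan 0.4 = 21.80°;  2α = 43.60°
n_0 = (+0.8970, -0.4421)
n_1 = (+0.6820, +0.7314)
n_2 = (-0.2344, +0.9721)
n_3 = (-0.8380, +0.5457)
n_4 = (-0.9780, -0.2084)
n_5 = (-0.1734, -0.9848)
  (0,1): δ = 106.76°  ·
  (0,2): δ = 50.21°  ·
  (0,3): δ = 6.84°  ✓
  (0,4): δ = 38.26°  ✓
  (0,5): δ = 106.25°  ·
  (1,2): δ = 123.45°  ·
  (1,3): δ = 80.08°  ·
  (1,4): δ = 34.97°  ✓
  (1,5): δ = 33.01°  ✓
  (2,3): δ = 136.63°  ·
  (2,4): δ = 91.53°  ·
  (2,5): δ = 23.54°  ✓
  (3,4): δ = 134.90°  ·
  (3,5): δ = 66.91°  ·
  (4,5): δ = 112.02°  ·
antipodal pairs: 5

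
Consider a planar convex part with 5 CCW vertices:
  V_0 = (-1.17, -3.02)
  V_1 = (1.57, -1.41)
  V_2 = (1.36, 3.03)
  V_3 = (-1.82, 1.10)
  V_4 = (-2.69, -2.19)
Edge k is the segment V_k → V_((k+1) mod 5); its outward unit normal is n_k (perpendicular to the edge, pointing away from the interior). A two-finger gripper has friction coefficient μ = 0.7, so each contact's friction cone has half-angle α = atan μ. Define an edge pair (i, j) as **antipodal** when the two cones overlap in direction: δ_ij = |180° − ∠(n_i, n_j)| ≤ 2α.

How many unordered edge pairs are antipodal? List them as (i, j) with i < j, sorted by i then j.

α = atan 0.7 = 34.99°;  2α = 69.98°
n_0 = (+0.5066, -0.8622)
n_1 = (+0.9989, +0.0472)
n_2 = (-0.5188, +0.8549)
n_3 = (-0.9668, +0.2557)
n_4 = (-0.4793, -0.8777)
  (0,1): δ = 117.73°  ·
  (0,2): δ = 0.82°  ✓
  (0,3): δ = 44.75°  ✓
  (0,4): δ = 120.93°  ·
  (1,2): δ = 61.45°  ✓
  (1,3): δ = 17.52°  ✓
  (1,4): δ = 58.66°  ✓
  (2,3): δ = 136.07°  ·
  (2,4): δ = 59.89°  ✓
  (3,4): δ = 103.82°  ·
antipodal pairs: 6

count = 6; pairs: (0,2), (0,3), (1,2), (1,3), (1,4), (2,4)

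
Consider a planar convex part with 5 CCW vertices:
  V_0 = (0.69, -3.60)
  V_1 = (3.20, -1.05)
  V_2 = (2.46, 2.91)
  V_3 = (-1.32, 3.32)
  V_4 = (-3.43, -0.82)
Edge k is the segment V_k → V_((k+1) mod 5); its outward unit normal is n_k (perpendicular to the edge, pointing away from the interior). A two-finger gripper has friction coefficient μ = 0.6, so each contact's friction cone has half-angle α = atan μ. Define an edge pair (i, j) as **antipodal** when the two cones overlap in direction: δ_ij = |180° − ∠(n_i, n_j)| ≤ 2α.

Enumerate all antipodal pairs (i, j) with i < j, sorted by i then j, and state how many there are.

α = atan 0.6 = 30.96°;  2α = 61.93°
n_0 = (+0.7127, -0.7015)
n_1 = (+0.9830, +0.1837)
n_2 = (+0.1078, +0.9942)
n_3 = (-0.8910, +0.4541)
n_4 = (-0.5593, -0.8289)
  (0,1): δ = 124.87°  ·
  (0,2): δ = 51.64°  ✓
  (0,3): δ = 17.54°  ✓
  (0,4): δ = 100.54°  ·
  (1,2): δ = 106.78°  ·
  (1,3): δ = 37.59°  ✓
  (1,4): δ = 45.41°  ✓
  (2,3): δ = 110.82°  ·
  (2,4): δ = 27.82°  ✓
  (3,4): δ = 97.00°  ·
antipodal pairs: 5

count = 5; pairs: (0,2), (0,3), (1,3), (1,4), (2,4)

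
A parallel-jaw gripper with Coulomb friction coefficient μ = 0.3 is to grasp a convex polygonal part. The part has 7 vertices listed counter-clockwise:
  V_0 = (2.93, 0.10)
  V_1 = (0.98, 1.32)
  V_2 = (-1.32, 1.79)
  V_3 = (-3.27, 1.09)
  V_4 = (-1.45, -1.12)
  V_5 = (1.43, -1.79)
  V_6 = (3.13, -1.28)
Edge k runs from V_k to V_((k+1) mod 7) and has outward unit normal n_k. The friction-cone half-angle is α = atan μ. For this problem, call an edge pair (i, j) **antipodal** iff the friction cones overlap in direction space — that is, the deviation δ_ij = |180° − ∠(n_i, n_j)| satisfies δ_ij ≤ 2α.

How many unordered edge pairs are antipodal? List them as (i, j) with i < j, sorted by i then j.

α = atan 0.3 = 16.70°;  2α = 33.40°
n_0 = (+0.5304, +0.8478)
n_1 = (+0.2002, +0.9798)
n_2 = (-0.3379, +0.9412)
n_3 = (-0.7719, -0.6357)
n_4 = (-0.2266, -0.9740)
n_5 = (+0.2873, -0.9578)
n_6 = (+0.9897, +0.1434)
  (0,1): δ = 159.52°  ·
  (0,2): δ = 128.22°  ·
  (0,3): δ = 18.50°  ✓
  (0,4): δ = 18.94°  ✓
  (0,5): δ = 48.73°  ·
  (0,6): δ = 130.28°  ·
  (1,2): δ = 148.70°  ·
  (1,3): δ = 38.98°  ·
  (1,4): δ = 1.55°  ✓
  (1,5): δ = 28.25°  ✓
  (1,6): δ = 109.80°  ·
  (2,3): δ = 70.27°  ·
  (2,4): δ = 32.84°  ✓
  (2,5): δ = 3.05°  ✓
  (2,6): δ = 78.50°  ·
  (3,4): δ = 142.57°  ·
  (3,5): δ = 112.77°  ·
  (3,6): δ = 31.23°  ✓
  (4,5): δ = 150.20°  ·
  (4,6): δ = 68.66°  ·
  (5,6): δ = 98.45°  ·
antipodal pairs: 7

count = 7; pairs: (0,3), (0,4), (1,4), (1,5), (2,4), (2,5), (3,6)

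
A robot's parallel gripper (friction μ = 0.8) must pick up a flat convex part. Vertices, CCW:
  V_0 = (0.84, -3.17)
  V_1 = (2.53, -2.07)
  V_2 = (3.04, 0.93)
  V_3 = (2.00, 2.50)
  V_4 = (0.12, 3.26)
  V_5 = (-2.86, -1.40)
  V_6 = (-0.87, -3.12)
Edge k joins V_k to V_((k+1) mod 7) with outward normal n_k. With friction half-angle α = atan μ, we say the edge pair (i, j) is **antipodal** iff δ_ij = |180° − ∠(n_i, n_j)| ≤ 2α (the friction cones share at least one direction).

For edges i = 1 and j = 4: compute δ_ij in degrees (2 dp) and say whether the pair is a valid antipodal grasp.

δ = 22.95°, valid

α = atan 0.8 = 38.66°;  2α = 77.32°
edge 1: e_1 = (+0.51, +3.00);  n_1 = (+0.9859, -0.1676)
edge 4: e_4 = (-2.98, -4.66);  n_4 = (-0.8425, +0.5387)
∠(n_1, n_4) = 157.05°
δ = |180° − 157.05°| = 22.95°
22.95° ≤ 2α = 77.32°  →  valid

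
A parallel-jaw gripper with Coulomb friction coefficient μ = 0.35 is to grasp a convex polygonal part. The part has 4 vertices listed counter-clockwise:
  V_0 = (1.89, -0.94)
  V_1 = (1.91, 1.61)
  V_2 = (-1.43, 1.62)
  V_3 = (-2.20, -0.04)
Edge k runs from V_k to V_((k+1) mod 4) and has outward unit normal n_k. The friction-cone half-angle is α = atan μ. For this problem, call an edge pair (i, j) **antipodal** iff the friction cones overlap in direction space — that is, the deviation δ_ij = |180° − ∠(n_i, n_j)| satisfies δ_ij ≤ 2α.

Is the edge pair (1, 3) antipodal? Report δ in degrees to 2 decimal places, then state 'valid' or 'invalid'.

α = atan 0.35 = 19.29°;  2α = 38.58°
edge 1: e_1 = (-3.34, +0.01);  n_1 = (+0.0030, +1.0000)
edge 3: e_3 = (+4.09, -0.90);  n_3 = (-0.2149, -0.9766)
∠(n_1, n_3) = 167.76°
δ = |180° − 167.76°| = 12.24°
12.24° ≤ 2α = 38.58°  →  valid

δ = 12.24°, valid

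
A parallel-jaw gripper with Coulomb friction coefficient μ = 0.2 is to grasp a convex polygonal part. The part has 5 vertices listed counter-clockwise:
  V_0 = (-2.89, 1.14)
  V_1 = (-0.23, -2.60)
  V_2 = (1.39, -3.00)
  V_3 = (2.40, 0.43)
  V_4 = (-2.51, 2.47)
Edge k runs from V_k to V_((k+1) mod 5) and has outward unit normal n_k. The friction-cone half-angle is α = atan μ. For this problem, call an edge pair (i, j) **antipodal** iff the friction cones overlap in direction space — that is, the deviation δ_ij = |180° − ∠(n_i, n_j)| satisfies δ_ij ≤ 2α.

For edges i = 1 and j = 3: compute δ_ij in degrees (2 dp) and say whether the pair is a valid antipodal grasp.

α = atan 0.2 = 11.31°;  2α = 22.62°
edge 1: e_1 = (+1.62, -0.40);  n_1 = (-0.2397, -0.9708)
edge 3: e_3 = (-4.91, +2.04);  n_3 = (+0.3837, +0.9235)
∠(n_1, n_3) = 171.31°
δ = |180° − 171.31°| = 8.69°
8.69° ≤ 2α = 22.62°  →  valid

δ = 8.69°, valid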